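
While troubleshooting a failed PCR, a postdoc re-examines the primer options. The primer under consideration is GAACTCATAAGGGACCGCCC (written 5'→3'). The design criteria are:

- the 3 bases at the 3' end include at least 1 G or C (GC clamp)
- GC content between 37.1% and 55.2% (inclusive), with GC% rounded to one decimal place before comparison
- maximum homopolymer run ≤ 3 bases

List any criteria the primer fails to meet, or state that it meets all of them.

Fails: GC content.

Base counts: A=6, T=2, G=5, C=7 (length 20).
GC clamp: 3' end CCC has 3 G/C ✓
GC content: GC 12/20 = 60.0%, outside 37.1–55.2% ✗
homopolymer run: longest run = 3 ✓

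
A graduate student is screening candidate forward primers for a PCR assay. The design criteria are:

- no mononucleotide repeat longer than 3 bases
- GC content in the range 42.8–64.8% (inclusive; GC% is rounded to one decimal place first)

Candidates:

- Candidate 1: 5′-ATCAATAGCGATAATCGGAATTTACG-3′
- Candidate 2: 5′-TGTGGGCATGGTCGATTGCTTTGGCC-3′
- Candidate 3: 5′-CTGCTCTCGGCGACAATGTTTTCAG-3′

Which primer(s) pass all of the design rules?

Candidate 2 only.

Candidate 1 (26 nt, A=10 T=7 G=5 C=4): longest run = 3 ✓; GC 9/26 = 34.6%, outside 42.8–64.8% ✗ — fails.
Candidate 2 (26 nt, A=2 T=9 G=10 C=5): longest run = 3 ✓; GC 15/26 = 57.7% ✓ — passes.
Candidate 3 (25 nt, A=4 T=8 G=6 C=7): longest run = 4, exceeds 3 ✗; GC 13/25 = 52.0% ✓ — fails.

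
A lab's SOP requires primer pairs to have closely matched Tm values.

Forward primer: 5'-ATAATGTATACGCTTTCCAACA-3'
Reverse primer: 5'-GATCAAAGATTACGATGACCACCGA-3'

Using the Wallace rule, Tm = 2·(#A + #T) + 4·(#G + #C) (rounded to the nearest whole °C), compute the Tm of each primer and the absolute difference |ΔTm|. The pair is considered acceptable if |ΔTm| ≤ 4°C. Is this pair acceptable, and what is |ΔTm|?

|ΔTm| = 14°C; the pair is not acceptable.

Forward: A=8 T=7 G=2 C=5 → Tm = 2·15 + 4·7 = 58°C.
Reverse: A=10 T=4 G=5 C=6 → Tm = 2·14 + 4·11 = 72°C.
|ΔTm| = |58 − 72| = 14°C, > 4°C.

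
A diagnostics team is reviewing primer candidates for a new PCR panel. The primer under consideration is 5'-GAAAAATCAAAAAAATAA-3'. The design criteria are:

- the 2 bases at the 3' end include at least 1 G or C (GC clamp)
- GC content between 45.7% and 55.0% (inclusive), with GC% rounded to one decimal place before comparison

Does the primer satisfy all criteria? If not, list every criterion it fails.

Base counts: A=14, T=2, G=1, C=1 (length 18).
GC clamp: 3' end AA has 0 G/C, need ≥1 ✗
GC content: GC 2/18 = 11.1%, outside 45.7–55.0% ✗

Fails: GC clamp, GC content.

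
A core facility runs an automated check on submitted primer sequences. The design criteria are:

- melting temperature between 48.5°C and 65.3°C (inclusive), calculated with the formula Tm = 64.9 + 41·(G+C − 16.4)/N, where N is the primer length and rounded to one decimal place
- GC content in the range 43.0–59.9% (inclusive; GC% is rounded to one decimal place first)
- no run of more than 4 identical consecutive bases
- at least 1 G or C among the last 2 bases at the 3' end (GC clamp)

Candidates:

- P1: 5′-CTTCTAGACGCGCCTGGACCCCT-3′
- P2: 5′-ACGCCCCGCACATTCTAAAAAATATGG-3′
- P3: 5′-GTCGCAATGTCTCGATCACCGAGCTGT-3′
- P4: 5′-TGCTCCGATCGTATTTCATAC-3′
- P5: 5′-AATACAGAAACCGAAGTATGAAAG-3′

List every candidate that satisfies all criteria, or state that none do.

P1 (23 nt, A=3 T=5 G=5 C=10): Tm = 64.9 + 41·(15 − 16.4)/23 = 62.4°C ✓; GC 15/23 = 65.2%, outside 43.0–59.9% ✗; longest run = 4 ✓; 3' end CT has 1 G/C ✓ — fails.
P2 (27 nt, A=10 T=5 G=4 C=8): Tm = 64.9 + 41·(12 − 16.4)/27 = 58.2°C ✓; GC 12/27 = 44.4% ✓; longest run = 6, exceeds 4 ✗; 3' end GG has 2 G/C ✓ — fails.
P3 (27 nt, A=5 T=7 G=7 C=8): Tm = 64.9 + 41·(15 − 16.4)/27 = 62.8°C ✓; GC 15/27 = 55.6% ✓; longest run = 2 ✓; 3' end GT has 1 G/C ✓ — passes.
P4 (21 nt, A=4 T=8 G=3 C=6): Tm = 64.9 + 41·(9 − 16.4)/21 = 50.5°C ✓; GC 9/21 = 42.9%, outside 43.0–59.9% ✗; longest run = 3 ✓; 3' end AC has 1 G/C ✓ — fails.
P5 (24 nt, A=13 T=3 G=5 C=3): Tm = 64.9 + 41·(8 − 16.4)/24 = 50.6°C ✓; GC 8/24 = 33.3%, outside 43.0–59.9% ✗; longest run = 3 ✓; 3' end AG has 1 G/C ✓ — fails.

P3 only.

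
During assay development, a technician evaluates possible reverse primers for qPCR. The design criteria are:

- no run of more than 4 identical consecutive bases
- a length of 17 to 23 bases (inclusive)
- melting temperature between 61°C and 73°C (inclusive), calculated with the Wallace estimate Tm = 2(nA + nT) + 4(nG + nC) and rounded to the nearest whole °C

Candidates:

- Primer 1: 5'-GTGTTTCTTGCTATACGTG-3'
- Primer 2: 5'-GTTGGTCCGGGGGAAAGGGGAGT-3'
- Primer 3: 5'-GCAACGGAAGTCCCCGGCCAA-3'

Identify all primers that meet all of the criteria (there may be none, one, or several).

Primer 3 only.

Primer 1 (19 nt, A=2 T=9 G=5 C=3): longest run = 3 ✓; length 19 ✓; Tm = 2·11 + 4·8 = 54°C, outside 61–73°C ✗ — fails.
Primer 2 (23 nt, A=4 T=4 G=13 C=2): longest run = 5, exceeds 4 ✗; length 23 ✓; Tm = 2·8 + 4·15 = 76°C, outside 61–73°C ✗ — fails.
Primer 3 (21 nt, A=6 T=1 G=6 C=8): longest run = 4 ✓; length 21 ✓; Tm = 2·7 + 4·14 = 70°C ✓ — passes.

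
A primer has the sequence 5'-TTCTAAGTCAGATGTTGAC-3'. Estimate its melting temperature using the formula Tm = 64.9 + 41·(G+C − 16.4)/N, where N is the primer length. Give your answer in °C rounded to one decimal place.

44.6°C

Base counts: A=5, T=7, G=4, C=3; G+C = 7, N = 19.
Tm = 64.9 + 41·(7 − 16.4)/19 = 64.9 + -385.40/19 = 44.6°C.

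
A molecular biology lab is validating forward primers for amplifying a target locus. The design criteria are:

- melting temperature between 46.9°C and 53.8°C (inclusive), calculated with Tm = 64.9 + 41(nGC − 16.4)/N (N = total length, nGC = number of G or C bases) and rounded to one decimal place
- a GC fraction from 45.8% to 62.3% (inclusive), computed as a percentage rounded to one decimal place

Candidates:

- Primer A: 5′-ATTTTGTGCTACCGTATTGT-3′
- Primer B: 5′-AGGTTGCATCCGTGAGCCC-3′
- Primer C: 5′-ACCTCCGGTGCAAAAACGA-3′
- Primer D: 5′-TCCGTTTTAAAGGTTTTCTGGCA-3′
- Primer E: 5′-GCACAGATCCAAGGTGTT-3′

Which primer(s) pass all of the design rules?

Primer A (20 nt, A=3 T=10 G=4 C=3): Tm = 64.9 + 41·(7 − 16.4)/20 = 45.6°C, outside 46.9–53.8°C ✗; GC 7/20 = 35.0%, outside 45.8–62.3% ✗ — fails.
Primer B (19 nt, A=3 T=4 G=6 C=6): Tm = 64.9 + 41·(12 − 16.4)/19 = 55.4°C, outside 46.9–53.8°C ✗; GC 12/19 = 63.2%, outside 45.8–62.3% ✗ — fails.
Primer C (19 nt, A=7 T=2 G=4 C=6): Tm = 64.9 + 41·(10 − 16.4)/19 = 51.1°C ✓; GC 10/19 = 52.6% ✓ — passes.
Primer D (23 nt, A=4 T=10 G=5 C=4): Tm = 64.9 + 41·(9 − 16.4)/23 = 51.7°C ✓; GC 9/23 = 39.1%, outside 45.8–62.3% ✗ — fails.
Primer E (18 nt, A=5 T=4 G=5 C=4): Tm = 64.9 + 41·(9 − 16.4)/18 = 48.0°C ✓; GC 9/18 = 50.0% ✓ — passes.

Primer C and Primer E.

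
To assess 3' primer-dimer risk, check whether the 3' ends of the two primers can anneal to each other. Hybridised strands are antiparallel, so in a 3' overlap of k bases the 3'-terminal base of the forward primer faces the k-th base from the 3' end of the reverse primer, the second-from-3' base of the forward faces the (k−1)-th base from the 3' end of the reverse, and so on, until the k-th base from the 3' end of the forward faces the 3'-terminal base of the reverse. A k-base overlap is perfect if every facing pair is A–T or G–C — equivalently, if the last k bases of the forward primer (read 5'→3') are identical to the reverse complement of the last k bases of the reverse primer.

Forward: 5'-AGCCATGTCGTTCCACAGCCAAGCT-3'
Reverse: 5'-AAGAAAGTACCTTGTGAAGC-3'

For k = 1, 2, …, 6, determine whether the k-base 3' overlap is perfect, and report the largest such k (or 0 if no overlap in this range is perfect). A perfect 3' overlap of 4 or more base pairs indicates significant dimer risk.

Longest perfect overlap: 3 complementary base pairs; below the dimer-risk threshold (threshold 4).

Last 6 bases (5'→3') — forward …CAAGCT, reverse …TGAAGC.
Reverse complement of the reverse primer's last 6 bases: GCTTCA; its first k bases are the reverse complement of the reverse primer's last k bases, so a perfect k-base overlap needs the forward primer's last k bases to equal them.
Comparing (forward last k vs required): k=1: T vs G ✗; k=2: CT vs GC ✗; k=3: GCT vs GCT ✓; k=4: AGCT vs GCTT ✗; k=5: AAGCT vs GCTTC ✗; k=6: CAAGCT vs GCTTCA ✗.
Only k = 3 is perfect, so the longest perfect 3' overlap is 3.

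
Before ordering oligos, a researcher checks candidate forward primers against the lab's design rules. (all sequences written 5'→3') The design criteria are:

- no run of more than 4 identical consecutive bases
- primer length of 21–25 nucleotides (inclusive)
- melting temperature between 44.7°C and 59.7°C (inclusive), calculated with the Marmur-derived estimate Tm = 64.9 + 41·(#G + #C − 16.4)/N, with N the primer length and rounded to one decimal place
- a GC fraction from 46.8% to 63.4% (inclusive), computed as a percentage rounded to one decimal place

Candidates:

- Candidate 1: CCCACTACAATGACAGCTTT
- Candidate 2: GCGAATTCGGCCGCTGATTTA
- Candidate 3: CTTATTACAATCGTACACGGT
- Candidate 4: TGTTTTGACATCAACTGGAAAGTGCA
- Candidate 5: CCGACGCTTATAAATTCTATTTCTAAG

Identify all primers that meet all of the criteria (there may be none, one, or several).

Candidate 1 (20 nt, A=6 T=5 G=2 C=7): longest run = 3 ✓; length 20, outside 21–25 ✗; Tm = 64.9 + 41·(9 − 16.4)/20 = 49.7°C ✓; GC 9/20 = 45.0%, outside 46.8–63.4% ✗ — fails.
Candidate 2 (21 nt, A=4 T=6 G=6 C=5): longest run = 3 ✓; length 21 ✓; Tm = 64.9 + 41·(11 − 16.4)/21 = 54.4°C ✓; GC 11/21 = 52.4% ✓ — passes.
Candidate 3 (21 nt, A=6 T=7 G=3 C=5): longest run = 2 ✓; length 21 ✓; Tm = 64.9 + 41·(8 − 16.4)/21 = 48.5°C ✓; GC 8/21 = 38.1%, outside 46.8–63.4% ✗ — fails.
Candidate 4 (26 nt, A=8 T=8 G=6 C=4): longest run = 4 ✓; length 26, outside 21–25 ✗; Tm = 64.9 + 41·(10 − 16.4)/26 = 54.8°C ✓; GC 10/26 = 38.5%, outside 46.8–63.4% ✗ — fails.
Candidate 5 (27 nt, A=8 T=10 G=3 C=6): longest run = 3 ✓; length 27, outside 21–25 ✗; Tm = 64.9 + 41·(9 − 16.4)/27 = 53.7°C ✓; GC 9/27 = 33.3%, outside 46.8–63.4% ✗ — fails.

Candidate 2 only.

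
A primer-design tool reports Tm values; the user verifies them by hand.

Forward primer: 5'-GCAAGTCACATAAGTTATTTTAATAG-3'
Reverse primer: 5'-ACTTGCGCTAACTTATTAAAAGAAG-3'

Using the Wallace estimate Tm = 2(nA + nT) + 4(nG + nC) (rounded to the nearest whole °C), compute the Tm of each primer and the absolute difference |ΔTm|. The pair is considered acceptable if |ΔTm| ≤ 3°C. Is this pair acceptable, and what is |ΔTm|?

Forward: A=10 T=9 G=4 C=3 → Tm = 2·19 + 4·7 = 66°C.
Reverse: A=10 T=7 G=4 C=4 → Tm = 2·17 + 4·8 = 66°C.
|ΔTm| = |66 − 66| = 0°C, ≤ 3°C.

|ΔTm| = 0°C; the pair is acceptable.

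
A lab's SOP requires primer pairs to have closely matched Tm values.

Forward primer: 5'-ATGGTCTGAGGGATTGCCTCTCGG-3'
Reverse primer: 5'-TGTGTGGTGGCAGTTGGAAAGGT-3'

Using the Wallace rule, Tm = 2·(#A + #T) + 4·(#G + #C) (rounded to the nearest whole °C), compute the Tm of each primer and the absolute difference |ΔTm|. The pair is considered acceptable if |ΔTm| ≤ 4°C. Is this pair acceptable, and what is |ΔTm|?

Forward: A=3 T=7 G=9 C=5 → Tm = 2·10 + 4·14 = 76°C.
Reverse: A=4 T=7 G=11 C=1 → Tm = 2·11 + 4·12 = 70°C.
|ΔTm| = |76 − 70| = 6°C, > 4°C.

|ΔTm| = 6°C; the pair is not acceptable.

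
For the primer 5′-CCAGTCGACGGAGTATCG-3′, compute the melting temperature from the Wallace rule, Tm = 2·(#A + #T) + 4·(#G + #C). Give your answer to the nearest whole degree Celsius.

58°C

Base counts: A=4, T=3, G=6, C=5 (length 18).
Tm = 2·(4+3) + 4·(6+5) = 2·7 + 4·11 = 14 + 44 = 58°C.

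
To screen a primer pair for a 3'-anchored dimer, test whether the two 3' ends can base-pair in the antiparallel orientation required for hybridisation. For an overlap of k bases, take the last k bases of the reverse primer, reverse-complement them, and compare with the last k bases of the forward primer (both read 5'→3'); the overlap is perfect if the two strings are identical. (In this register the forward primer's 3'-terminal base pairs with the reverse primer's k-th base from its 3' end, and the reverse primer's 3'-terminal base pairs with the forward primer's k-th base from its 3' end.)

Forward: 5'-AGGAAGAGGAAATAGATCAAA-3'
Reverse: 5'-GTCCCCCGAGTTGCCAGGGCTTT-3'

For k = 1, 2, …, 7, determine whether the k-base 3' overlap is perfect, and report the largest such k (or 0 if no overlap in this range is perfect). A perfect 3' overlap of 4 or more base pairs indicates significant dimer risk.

Longest perfect overlap: 3 complementary base pairs; below the dimer-risk threshold (threshold 4).

Last 7 bases (5'→3') — forward …GATCAAA, reverse …GGGCTTT.
Reverse complement of the reverse primer's last 7 bases: AAAGCCC; its first k bases are the reverse complement of the reverse primer's last k bases, so a perfect k-base overlap needs the forward primer's last k bases to equal them.
Comparing (forward last k vs required): k=1: A vs A ✓; k=2: AA vs AA ✓; k=3: AAA vs AAA ✓; k=4: CAAA vs AAAG ✗; k=5: TCAAA vs AAAGC ✗; k=6: ATCAAA vs AAAGCC ✗; k=7: GATCAAA vs AAAGCCC ✗.
Perfect overlaps at k = 1, 2, 3; the largest is 3.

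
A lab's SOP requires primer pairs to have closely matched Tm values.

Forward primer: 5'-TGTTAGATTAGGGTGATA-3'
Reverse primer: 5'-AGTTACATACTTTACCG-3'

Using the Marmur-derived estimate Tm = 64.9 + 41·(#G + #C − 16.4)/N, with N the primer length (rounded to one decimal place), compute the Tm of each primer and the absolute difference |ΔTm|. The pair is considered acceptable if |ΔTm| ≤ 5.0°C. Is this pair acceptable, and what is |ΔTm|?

Forward: G+C = 6, N = 18 → Tm = 64.9 + 41·(6 − 16.4)/18 = 41.2°C.
Reverse: G+C = 6, N = 17 → Tm = 64.9 + 41·(6 − 16.4)/17 = 39.8°C.
|ΔTm| = |41.2 − 39.8| = 1.4°C, ≤ 5.0°C.

|ΔTm| = 1.4°C; the pair is acceptable.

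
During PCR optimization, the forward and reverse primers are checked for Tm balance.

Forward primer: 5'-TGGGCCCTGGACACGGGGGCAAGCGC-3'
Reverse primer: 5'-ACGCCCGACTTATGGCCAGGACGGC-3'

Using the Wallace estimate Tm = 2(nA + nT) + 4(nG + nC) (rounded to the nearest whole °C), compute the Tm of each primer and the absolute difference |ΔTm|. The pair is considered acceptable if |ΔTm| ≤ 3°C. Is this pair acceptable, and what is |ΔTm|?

|ΔTm| = 8°C; the pair is not acceptable.

Forward: A=4 T=2 G=12 C=8 → Tm = 2·6 + 4·20 = 92°C.
Reverse: A=5 T=3 G=8 C=9 → Tm = 2·8 + 4·17 = 84°C.
|ΔTm| = |92 − 84| = 8°C, > 3°C.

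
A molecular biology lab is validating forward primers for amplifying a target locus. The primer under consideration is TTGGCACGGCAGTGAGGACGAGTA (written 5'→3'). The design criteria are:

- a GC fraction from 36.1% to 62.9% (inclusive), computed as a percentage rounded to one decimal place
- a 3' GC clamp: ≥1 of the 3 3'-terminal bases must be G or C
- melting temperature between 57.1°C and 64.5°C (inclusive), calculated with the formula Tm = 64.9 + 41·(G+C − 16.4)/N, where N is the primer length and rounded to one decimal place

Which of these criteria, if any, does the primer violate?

Meets all criteria.

Base counts: A=6, T=4, G=10, C=4 (length 24).
GC content: GC 14/24 = 58.3% ✓
GC clamp: 3' end GTA has 1 G/C ✓
Tm: Tm = 64.9 + 41·(14 − 16.4)/24 = 60.8°C ✓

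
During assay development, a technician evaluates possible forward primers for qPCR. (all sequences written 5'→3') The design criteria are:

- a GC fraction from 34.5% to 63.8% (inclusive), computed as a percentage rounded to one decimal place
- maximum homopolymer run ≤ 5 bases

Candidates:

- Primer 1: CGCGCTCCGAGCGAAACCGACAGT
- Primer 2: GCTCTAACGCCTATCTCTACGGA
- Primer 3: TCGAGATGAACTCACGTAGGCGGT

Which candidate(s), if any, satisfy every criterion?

Primer 2 and Primer 3.

Primer 1 (24 nt, A=6 T=2 G=7 C=9): GC 16/24 = 66.7%, outside 34.5–63.8% ✗; longest run = 3 ✓ — fails.
Primer 2 (23 nt, A=5 T=6 G=4 C=8): GC 12/23 = 52.2% ✓; longest run = 2 ✓ — passes.
Primer 3 (24 nt, A=6 T=5 G=8 C=5): GC 13/24 = 54.2% ✓; longest run = 2 ✓ — passes.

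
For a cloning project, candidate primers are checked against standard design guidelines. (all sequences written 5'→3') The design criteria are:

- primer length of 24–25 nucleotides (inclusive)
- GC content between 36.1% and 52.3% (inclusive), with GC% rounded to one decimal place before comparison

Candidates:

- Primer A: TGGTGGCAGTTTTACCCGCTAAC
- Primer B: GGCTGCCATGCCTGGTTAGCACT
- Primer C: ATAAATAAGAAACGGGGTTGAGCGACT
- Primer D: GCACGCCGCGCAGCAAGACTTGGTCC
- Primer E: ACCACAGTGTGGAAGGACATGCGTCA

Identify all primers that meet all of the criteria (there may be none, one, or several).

None of the candidates satisfy all criteria.

Primer A (23 nt, A=4 T=7 G=6 C=6): length 23, outside 24–25 ✗; GC 12/23 = 52.2% ✓ — fails.
Primer B (23 nt, A=3 T=6 G=7 C=7): length 23, outside 24–25 ✗; GC 14/23 = 60.9%, outside 36.1–52.3% ✗ — fails.
Primer C (27 nt, A=11 T=5 G=8 C=3): length 27, outside 24–25 ✗; GC 11/27 = 40.7% ✓ — fails.
Primer D (26 nt, A=5 T=3 G=8 C=10): length 26, outside 24–25 ✗; GC 18/26 = 69.2%, outside 36.1–52.3% ✗ — fails.
Primer E (26 nt, A=8 T=4 G=8 C=6): length 26, outside 24–25 ✗; GC 14/26 = 53.8%, outside 36.1–52.3% ✗ — fails.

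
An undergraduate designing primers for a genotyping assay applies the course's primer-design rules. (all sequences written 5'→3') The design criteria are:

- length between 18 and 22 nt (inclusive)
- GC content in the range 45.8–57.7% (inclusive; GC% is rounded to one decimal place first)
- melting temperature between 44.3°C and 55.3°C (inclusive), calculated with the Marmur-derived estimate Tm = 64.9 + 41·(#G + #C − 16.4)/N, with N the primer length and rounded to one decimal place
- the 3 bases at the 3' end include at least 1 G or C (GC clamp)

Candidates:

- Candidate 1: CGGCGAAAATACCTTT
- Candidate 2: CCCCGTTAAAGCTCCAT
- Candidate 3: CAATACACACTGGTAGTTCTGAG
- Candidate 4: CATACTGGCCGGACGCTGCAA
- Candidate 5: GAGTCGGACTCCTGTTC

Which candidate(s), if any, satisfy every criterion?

None of the candidates satisfy all criteria.

Candidate 1 (16 nt, A=5 T=4 G=3 C=4): length 16, outside 18–22 ✗; GC 7/16 = 43.8%, outside 45.8–57.7% ✗; Tm = 64.9 + 41·(7 − 16.4)/16 = 40.8°C, outside 44.3–55.3°C ✗; 3' end TTT has 0 G/C, need ≥1 ✗ — fails.
Candidate 2 (17 nt, A=4 T=4 G=2 C=7): length 17, outside 18–22 ✗; GC 9/17 = 52.9% ✓; Tm = 64.9 + 41·(9 − 16.4)/17 = 47.1°C ✓; 3' end CAT has 1 G/C ✓ — fails.
Candidate 3 (23 nt, A=7 T=6 G=5 C=5): length 23, outside 18–22 ✗; GC 10/23 = 43.5%, outside 45.8–57.7% ✗; Tm = 64.9 + 41·(10 − 16.4)/23 = 53.5°C ✓; 3' end GAG has 2 G/C ✓ — fails.
Candidate 4 (21 nt, A=5 T=3 G=6 C=7): length 21 ✓; GC 13/21 = 61.9%, outside 45.8–57.7% ✗; Tm = 64.9 + 41·(13 − 16.4)/21 = 58.3°C, outside 44.3–55.3°C ✗; 3' end CAA has 1 G/C ✓ — fails.
Candidate 5 (17 nt, A=2 T=5 G=5 C=5): length 17, outside 18–22 ✗; GC 10/17 = 58.8%, outside 45.8–57.7% ✗; Tm = 64.9 + 41·(10 − 16.4)/17 = 49.5°C ✓; 3' end TTC has 1 G/C ✓ — fails.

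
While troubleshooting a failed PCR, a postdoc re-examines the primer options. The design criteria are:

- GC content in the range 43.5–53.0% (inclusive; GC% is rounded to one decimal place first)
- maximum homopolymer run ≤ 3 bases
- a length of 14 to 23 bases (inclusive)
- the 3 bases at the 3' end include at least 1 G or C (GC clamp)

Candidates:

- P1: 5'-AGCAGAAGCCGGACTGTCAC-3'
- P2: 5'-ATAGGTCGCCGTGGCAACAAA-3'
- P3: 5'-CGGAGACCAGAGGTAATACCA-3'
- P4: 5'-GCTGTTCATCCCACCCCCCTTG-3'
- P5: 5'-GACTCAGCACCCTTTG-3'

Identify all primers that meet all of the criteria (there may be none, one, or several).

P3 only.

P1 (20 nt, A=6 T=2 G=6 C=6): GC 12/20 = 60.0%, outside 43.5–53.0% ✗; longest run = 2 ✓; length 20 ✓; 3' end CAC has 2 G/C ✓ — fails.
P2 (21 nt, A=7 T=3 G=6 C=5): GC 11/21 = 52.4% ✓; longest run = 3 ✓; length 21 ✓; 3' end AAA has 0 G/C, need ≥1 ✗ — fails.
P3 (21 nt, A=8 T=2 G=6 C=5): GC 11/21 = 52.4% ✓; longest run = 2 ✓; length 21 ✓; 3' end CCA has 2 G/C ✓ — passes.
P4 (22 nt, A=2 T=6 G=3 C=11): GC 14/22 = 63.6%, outside 43.5–53.0% ✗; longest run = 6, exceeds 3 ✗; length 22 ✓; 3' end TTG has 1 G/C ✓ — fails.
P5 (16 nt, A=3 T=4 G=3 C=6): GC 9/16 = 56.3%, outside 43.5–53.0% ✗; longest run = 3 ✓; length 16 ✓; 3' end TTG has 1 G/C ✓ — fails.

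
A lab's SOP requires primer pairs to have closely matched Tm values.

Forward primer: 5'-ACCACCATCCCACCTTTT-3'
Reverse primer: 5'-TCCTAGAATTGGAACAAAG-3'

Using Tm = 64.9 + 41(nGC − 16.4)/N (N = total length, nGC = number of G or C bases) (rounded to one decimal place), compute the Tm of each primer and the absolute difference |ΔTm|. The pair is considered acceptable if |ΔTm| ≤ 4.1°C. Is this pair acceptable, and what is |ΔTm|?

Forward: G+C = 9, N = 18 → Tm = 64.9 + 41·(9 − 16.4)/18 = 48.0°C.
Reverse: G+C = 7, N = 19 → Tm = 64.9 + 41·(7 − 16.4)/19 = 44.6°C.
|ΔTm| = |48.0 − 44.6| = 3.4°C, ≤ 4.1°C.

|ΔTm| = 3.4°C; the pair is acceptable.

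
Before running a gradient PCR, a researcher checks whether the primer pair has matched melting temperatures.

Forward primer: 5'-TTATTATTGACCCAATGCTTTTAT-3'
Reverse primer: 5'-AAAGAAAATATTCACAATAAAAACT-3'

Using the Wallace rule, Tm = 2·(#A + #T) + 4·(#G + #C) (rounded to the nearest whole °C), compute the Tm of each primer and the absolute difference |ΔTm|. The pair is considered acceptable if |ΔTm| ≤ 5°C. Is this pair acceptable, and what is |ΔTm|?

|ΔTm| = 2°C; the pair is acceptable.

Forward: A=6 T=12 G=2 C=4 → Tm = 2·18 + 4·6 = 60°C.
Reverse: A=16 T=5 G=1 C=3 → Tm = 2·21 + 4·4 = 58°C.
|ΔTm| = |60 − 58| = 2°C, ≤ 5°C.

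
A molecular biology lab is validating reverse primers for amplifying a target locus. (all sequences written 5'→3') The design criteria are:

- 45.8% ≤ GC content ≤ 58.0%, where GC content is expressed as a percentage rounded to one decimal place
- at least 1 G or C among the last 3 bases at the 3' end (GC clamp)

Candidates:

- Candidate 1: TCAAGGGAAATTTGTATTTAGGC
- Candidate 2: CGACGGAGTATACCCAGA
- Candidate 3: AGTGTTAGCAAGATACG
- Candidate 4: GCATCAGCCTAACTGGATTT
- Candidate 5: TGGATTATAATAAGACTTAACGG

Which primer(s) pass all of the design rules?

Candidate 2 only.

Candidate 1 (23 nt, A=7 T=8 G=6 C=2): GC 8/23 = 34.8%, outside 45.8–58.0% ✗; 3' end GGC has 3 G/C ✓ — fails.
Candidate 2 (18 nt, A=6 T=2 G=5 C=5): GC 10/18 = 55.6% ✓; 3' end AGA has 1 G/C ✓ — passes.
Candidate 3 (17 nt, A=6 T=4 G=5 C=2): GC 7/17 = 41.2%, outside 45.8–58.0% ✗; 3' end ACG has 2 G/C ✓ — fails.
Candidate 4 (20 nt, A=5 T=6 G=4 C=5): GC 9/20 = 45.0%, outside 45.8–58.0% ✗; 3' end TTT has 0 G/C, need ≥1 ✗ — fails.
Candidate 5 (23 nt, A=9 T=7 G=5 C=2): GC 7/23 = 30.4%, outside 45.8–58.0% ✗; 3' end CGG has 3 G/C ✓ — fails.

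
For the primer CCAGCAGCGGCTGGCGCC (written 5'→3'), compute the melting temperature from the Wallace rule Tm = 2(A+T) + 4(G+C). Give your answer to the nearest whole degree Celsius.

Base counts: A=2, T=1, G=7, C=8 (length 18).
Tm = 2·(2+1) + 4·(7+8) = 2·3 + 4·15 = 6 + 60 = 66°C.

66°C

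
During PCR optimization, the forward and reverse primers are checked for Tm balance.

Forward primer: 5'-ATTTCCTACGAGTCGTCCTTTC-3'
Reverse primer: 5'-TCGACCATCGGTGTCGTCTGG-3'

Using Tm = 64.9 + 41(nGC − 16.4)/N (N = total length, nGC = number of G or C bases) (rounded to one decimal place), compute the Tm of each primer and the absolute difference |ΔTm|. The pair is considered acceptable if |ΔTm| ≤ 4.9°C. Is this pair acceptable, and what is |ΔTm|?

Forward: G+C = 10, N = 22 → Tm = 64.9 + 41·(10 − 16.4)/22 = 53.0°C.
Reverse: G+C = 13, N = 21 → Tm = 64.9 + 41·(13 − 16.4)/21 = 58.3°C.
|ΔTm| = |53.0 − 58.3| = 5.3°C, > 4.9°C.

|ΔTm| = 5.3°C; the pair is not acceptable.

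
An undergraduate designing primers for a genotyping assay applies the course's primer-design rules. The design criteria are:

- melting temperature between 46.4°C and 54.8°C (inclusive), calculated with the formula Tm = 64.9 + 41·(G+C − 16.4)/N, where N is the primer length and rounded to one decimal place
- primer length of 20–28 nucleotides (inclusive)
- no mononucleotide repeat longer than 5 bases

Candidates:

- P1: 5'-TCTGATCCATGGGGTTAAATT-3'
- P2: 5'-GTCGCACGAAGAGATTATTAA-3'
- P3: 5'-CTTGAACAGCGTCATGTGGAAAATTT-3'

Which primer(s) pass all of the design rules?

P1, P2 and P3.

P1 (21 nt, A=5 T=8 G=5 C=3): Tm = 64.9 + 41·(8 − 16.4)/21 = 48.5°C ✓; length 21 ✓; longest run = 4 ✓ — passes.
P2 (21 nt, A=8 T=5 G=5 C=3): Tm = 64.9 + 41·(8 − 16.4)/21 = 48.5°C ✓; length 21 ✓; longest run = 2 ✓ — passes.
P3 (26 nt, A=8 T=8 G=6 C=4): Tm = 64.9 + 41·(10 − 16.4)/26 = 54.8°C ✓; length 26 ✓; longest run = 4 ✓ — passes.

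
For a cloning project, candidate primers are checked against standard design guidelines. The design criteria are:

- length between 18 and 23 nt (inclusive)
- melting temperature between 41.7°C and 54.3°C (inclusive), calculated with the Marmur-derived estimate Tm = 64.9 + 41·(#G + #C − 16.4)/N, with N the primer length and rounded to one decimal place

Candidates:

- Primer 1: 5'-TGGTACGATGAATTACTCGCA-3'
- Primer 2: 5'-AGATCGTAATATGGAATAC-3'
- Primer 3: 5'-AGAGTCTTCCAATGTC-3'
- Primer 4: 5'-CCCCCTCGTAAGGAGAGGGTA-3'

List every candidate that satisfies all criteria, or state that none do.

Primer 1 (21 nt, A=6 T=6 G=5 C=4): length 21 ✓; Tm = 64.9 + 41·(9 − 16.4)/21 = 50.5°C ✓ — passes.
Primer 2 (19 nt, A=8 T=5 G=4 C=2): length 19 ✓; Tm = 64.9 + 41·(6 − 16.4)/19 = 42.5°C ✓ — passes.
Primer 3 (16 nt, A=4 T=5 G=3 C=4): length 16, outside 18–23 ✗; Tm = 64.9 + 41·(7 − 16.4)/16 = 40.8°C, outside 41.7–54.3°C ✗ — fails.
Primer 4 (21 nt, A=5 T=3 G=7 C=6): length 21 ✓; Tm = 64.9 + 41·(13 − 16.4)/21 = 58.3°C, outside 41.7–54.3°C ✗ — fails.

Primer 1 and Primer 2.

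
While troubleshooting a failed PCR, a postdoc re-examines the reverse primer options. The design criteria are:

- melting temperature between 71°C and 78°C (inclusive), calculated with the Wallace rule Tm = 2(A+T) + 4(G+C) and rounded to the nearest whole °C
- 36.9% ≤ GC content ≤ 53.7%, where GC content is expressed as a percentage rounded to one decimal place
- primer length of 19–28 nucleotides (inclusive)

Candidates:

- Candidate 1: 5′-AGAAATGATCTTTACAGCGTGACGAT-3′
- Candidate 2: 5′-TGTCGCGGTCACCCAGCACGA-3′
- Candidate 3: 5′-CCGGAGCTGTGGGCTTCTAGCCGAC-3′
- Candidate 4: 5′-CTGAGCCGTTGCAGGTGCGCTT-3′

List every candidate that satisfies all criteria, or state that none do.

Candidate 1 only.

Candidate 1 (26 nt, A=9 T=7 G=6 C=4): Tm = 2·16 + 4·10 = 72°C ✓; GC 10/26 = 38.5% ✓; length 26 ✓ — passes.
Candidate 2 (21 nt, A=4 T=3 G=6 C=8): Tm = 2·7 + 4·14 = 70°C, outside 71–78°C ✗; GC 14/21 = 66.7%, outside 36.9–53.7% ✗; length 21 ✓ — fails.
Candidate 3 (25 nt, A=3 T=5 G=9 C=8): Tm = 2·8 + 4·17 = 84°C, outside 71–78°C ✗; GC 17/25 = 68.0%, outside 36.9–53.7% ✗; length 25 ✓ — fails.
Candidate 4 (22 nt, A=2 T=6 G=8 C=6): Tm = 2·8 + 4·14 = 72°C ✓; GC 14/22 = 63.6%, outside 36.9–53.7% ✗; length 22 ✓ — fails.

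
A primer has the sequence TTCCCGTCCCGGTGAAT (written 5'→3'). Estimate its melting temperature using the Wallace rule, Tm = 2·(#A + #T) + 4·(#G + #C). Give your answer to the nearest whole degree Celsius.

54°C

Base counts: A=2, T=5, G=4, C=6 (length 17).
Tm = 2·(2+5) + 4·(4+6) = 2·7 + 4·10 = 14 + 40 = 54°C.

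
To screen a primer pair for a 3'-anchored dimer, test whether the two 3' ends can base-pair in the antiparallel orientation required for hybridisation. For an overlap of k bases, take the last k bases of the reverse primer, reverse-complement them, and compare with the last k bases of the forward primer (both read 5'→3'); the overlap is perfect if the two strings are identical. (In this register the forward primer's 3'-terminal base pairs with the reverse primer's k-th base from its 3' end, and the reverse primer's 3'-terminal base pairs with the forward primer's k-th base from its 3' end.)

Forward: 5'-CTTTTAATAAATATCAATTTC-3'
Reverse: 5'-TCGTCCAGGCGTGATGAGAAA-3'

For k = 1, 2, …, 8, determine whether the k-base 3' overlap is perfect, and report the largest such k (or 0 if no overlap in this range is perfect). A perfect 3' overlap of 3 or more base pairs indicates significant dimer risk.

Longest perfect overlap: 4 complementary base pairs; significant dimer risk (threshold 3).

Last 8 bases (5'→3') — forward …TCAATTTC, reverse …ATGAGAAA.
Reverse complement of the reverse primer's last 8 bases: TTTCTCAT; its first k bases are the reverse complement of the reverse primer's last k bases, so a perfect k-base overlap needs the forward primer's last k bases to equal them.
Comparing (forward last k vs required): k=1: C vs T ✗; k=2: TC vs TT ✗; k=3: TTC vs TTT ✗; k=4: TTTC vs TTTC ✓; k=5: ATTTC vs TTTCT ✗; k=6: AATTTC vs TTTCTC ✗; k=7: CAATTTC vs TTTCTCA ✗; k=8: TCAATTTC vs TTTCTCAT ✗.
Only k = 4 is perfect, so the longest perfect 3' overlap is 4.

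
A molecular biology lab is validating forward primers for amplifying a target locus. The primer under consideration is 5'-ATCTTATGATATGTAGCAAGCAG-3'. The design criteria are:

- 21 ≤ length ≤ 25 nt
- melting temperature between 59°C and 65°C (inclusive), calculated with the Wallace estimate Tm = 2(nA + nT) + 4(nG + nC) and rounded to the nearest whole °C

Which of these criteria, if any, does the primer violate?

Meets all criteria.

Base counts: A=8, T=7, G=5, C=3 (length 23).
length: length 23 ✓
Tm: Tm = 2·15 + 4·8 = 62°C ✓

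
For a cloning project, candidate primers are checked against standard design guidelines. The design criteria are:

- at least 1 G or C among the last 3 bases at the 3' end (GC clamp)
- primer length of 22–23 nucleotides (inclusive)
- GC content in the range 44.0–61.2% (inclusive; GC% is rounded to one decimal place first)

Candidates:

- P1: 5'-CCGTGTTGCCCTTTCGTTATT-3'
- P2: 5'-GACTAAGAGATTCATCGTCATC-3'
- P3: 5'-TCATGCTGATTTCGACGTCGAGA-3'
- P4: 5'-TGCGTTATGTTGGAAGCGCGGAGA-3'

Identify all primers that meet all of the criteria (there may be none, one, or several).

P3 only.

P1 (21 nt, A=1 T=10 G=4 C=6): 3' end ATT has 0 G/C, need ≥1 ✗; length 21, outside 22–23 ✗; GC 10/21 = 47.6% ✓ — fails.
P2 (22 nt, A=7 T=6 G=4 C=5): 3' end ATC has 1 G/C ✓; length 22 ✓; GC 9/22 = 40.9%, outside 44.0–61.2% ✗ — fails.
P3 (23 nt, A=5 T=7 G=6 C=5): 3' end AGA has 1 G/C ✓; length 23 ✓; GC 11/23 = 47.8% ✓ — passes.
P4 (24 nt, A=5 T=6 G=10 C=3): 3' end AGA has 1 G/C ✓; length 24, outside 22–23 ✗; GC 13/24 = 54.2% ✓ — fails.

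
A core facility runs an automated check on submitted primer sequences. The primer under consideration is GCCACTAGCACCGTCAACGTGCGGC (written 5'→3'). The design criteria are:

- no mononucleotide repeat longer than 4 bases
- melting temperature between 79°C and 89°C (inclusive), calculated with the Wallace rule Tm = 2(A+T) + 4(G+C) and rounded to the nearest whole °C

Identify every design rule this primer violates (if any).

Base counts: A=5, T=3, G=7, C=10 (length 25).
homopolymer run: longest run = 2 ✓
Tm: Tm = 2·8 + 4·17 = 84°C ✓

Meets all criteria.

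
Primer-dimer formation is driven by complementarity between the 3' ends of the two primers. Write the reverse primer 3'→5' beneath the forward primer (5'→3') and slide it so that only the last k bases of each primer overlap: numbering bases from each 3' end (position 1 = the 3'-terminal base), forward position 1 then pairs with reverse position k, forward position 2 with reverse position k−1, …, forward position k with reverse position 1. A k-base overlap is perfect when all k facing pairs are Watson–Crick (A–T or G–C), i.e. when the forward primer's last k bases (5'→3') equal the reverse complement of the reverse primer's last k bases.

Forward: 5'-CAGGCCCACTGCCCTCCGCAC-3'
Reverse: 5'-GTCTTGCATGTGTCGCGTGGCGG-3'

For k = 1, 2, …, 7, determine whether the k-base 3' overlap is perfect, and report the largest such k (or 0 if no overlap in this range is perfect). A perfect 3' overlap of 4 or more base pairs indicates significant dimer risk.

Last 7 bases (5'→3') — forward …TCCGCAC, reverse …GTGGCGG.
Reverse complement of the reverse primer's last 7 bases: CCGCCAC; its first k bases are the reverse complement of the reverse primer's last k bases, so a perfect k-base overlap needs the forward primer's last k bases to equal them.
Comparing (forward last k vs required): k=1: C vs C ✓; k=2: AC vs CC ✗; k=3: CAC vs CCG ✗; k=4: GCAC vs CCGC ✗; k=5: CGCAC vs CCGCC ✗; k=6: CCGCAC vs CCGCCA ✗; k=7: TCCGCAC vs CCGCCAC ✗.
Only k = 1 is perfect, so the longest perfect 3' overlap is 1.

Longest perfect overlap: 1 complementary base pair; below the dimer-risk threshold (threshold 4).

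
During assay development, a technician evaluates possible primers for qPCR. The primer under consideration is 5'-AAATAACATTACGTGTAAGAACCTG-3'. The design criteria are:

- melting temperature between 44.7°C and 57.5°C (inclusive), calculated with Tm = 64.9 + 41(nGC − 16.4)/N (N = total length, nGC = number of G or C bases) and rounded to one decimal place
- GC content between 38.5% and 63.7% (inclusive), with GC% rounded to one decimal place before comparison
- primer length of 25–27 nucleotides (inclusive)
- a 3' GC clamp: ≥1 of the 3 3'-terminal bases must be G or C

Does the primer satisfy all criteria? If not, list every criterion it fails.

Base counts: A=11, T=6, G=4, C=4 (length 25).
Tm: Tm = 64.9 + 41·(8 − 16.4)/25 = 51.1°C ✓
GC content: GC 8/25 = 32.0%, outside 38.5–63.7% ✗
length: length 25 ✓
GC clamp: 3' end CTG has 2 G/C ✓

Fails: GC content.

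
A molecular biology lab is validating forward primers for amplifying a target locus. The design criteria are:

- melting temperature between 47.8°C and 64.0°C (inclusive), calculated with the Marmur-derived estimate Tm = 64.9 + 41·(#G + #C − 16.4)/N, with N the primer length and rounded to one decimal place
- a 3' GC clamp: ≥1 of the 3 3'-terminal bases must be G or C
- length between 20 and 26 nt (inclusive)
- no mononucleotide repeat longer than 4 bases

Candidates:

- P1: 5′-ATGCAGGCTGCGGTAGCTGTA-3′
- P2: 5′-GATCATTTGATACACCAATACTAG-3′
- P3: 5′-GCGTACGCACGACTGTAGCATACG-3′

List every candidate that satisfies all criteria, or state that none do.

P1 (21 nt, A=4 T=5 G=8 C=4): Tm = 64.9 + 41·(12 − 16.4)/21 = 56.3°C ✓; 3' end GTA has 1 G/C ✓; length 21 ✓; longest run = 2 ✓ — passes.
P2 (24 nt, A=9 T=7 G=3 C=5): Tm = 64.9 + 41·(8 − 16.4)/24 = 50.6°C ✓; 3' end TAG has 1 G/C ✓; length 24 ✓; longest run = 3 ✓ — passes.
P3 (24 nt, A=6 T=4 G=7 C=7): Tm = 64.9 + 41·(14 − 16.4)/24 = 60.8°C ✓; 3' end ACG has 2 G/C ✓; length 24 ✓; longest run = 1 ✓ — passes.

P1, P2 and P3.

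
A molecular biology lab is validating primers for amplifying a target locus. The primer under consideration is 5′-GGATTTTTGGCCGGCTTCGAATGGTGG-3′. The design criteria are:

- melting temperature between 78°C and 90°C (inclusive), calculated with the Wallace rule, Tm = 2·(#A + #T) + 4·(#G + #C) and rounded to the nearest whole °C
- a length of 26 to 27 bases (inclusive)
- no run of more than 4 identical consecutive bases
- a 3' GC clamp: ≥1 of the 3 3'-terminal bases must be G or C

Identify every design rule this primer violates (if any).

Base counts: A=3, T=9, G=11, C=4 (length 27).
Tm: Tm = 2·12 + 4·15 = 84°C ✓
length: length 27 ✓
homopolymer run: longest run = 5, exceeds 4 ✗
GC clamp: 3' end TGG has 2 G/C ✓

Fails: homopolymer run.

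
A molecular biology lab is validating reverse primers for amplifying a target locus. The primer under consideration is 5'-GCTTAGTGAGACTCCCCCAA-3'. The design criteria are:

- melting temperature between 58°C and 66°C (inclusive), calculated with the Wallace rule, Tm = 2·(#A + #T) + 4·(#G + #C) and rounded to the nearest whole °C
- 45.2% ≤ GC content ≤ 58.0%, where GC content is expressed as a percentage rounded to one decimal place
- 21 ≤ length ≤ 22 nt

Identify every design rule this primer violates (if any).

Base counts: A=5, T=4, G=4, C=7 (length 20).
Tm: Tm = 2·9 + 4·11 = 62°C ✓
GC content: GC 11/20 = 55.0% ✓
length: length 20, outside 21–22 ✗

Fails: length.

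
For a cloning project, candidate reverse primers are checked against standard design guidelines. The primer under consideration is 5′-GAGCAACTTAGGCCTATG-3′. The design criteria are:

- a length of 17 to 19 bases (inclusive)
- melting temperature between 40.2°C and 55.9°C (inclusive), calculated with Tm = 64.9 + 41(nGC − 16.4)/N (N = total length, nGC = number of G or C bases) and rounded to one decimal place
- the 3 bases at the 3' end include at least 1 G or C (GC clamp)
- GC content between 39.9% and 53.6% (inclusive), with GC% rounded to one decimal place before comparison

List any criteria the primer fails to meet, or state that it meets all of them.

Base counts: A=5, T=4, G=5, C=4 (length 18).
length: length 18 ✓
Tm: Tm = 64.9 + 41·(9 − 16.4)/18 = 48.0°C ✓
GC clamp: 3' end ATG has 1 G/C ✓
GC content: GC 9/18 = 50.0% ✓

Meets all criteria.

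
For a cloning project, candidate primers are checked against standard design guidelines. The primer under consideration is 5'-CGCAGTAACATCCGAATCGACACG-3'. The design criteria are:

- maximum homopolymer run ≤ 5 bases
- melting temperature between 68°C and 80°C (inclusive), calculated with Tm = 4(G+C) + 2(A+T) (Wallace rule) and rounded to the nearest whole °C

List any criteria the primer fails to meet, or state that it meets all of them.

Meets all criteria.

Base counts: A=8, T=3, G=5, C=8 (length 24).
homopolymer run: longest run = 2 ✓
Tm: Tm = 2·11 + 4·13 = 74°C ✓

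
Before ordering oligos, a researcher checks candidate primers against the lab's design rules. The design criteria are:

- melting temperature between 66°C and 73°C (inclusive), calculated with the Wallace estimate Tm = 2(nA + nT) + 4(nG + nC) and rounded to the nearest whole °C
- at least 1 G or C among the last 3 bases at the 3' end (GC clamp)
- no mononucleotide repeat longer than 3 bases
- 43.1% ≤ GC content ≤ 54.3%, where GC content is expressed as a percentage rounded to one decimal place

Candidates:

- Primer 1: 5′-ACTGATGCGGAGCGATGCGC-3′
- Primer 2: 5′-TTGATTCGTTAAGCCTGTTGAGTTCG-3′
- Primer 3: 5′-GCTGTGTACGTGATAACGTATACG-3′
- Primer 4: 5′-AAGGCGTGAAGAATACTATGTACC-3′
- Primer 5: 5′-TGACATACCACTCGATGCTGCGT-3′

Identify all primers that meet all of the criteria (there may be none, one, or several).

Primer 3 and Primer 5.

Primer 1 (20 nt, A=4 T=3 G=8 C=5): Tm = 2·7 + 4·13 = 66°C ✓; 3' end CGC has 3 G/C ✓; longest run = 2 ✓; GC 13/20 = 65.0%, outside 43.1–54.3% ✗ — fails.
Primer 2 (26 nt, A=4 T=11 G=7 C=4): Tm = 2·15 + 4·11 = 74°C, outside 66–73°C ✗; 3' end TCG has 2 G/C ✓; longest run = 2 ✓; GC 11/26 = 42.3%, outside 43.1–54.3% ✗ — fails.
Primer 3 (24 nt, A=6 T=7 G=7 C=4): Tm = 2·13 + 4·11 = 70°C ✓; 3' end ACG has 2 G/C ✓; longest run = 2 ✓; GC 11/24 = 45.8% ✓ — passes.
Primer 4 (24 nt, A=9 T=5 G=6 C=4): Tm = 2·14 + 4·10 = 68°C ✓; 3' end ACC has 2 G/C ✓; longest run = 2 ✓; GC 10/24 = 41.7%, outside 43.1–54.3% ✗ — fails.
Primer 5 (23 nt, A=5 T=6 G=5 C=7): Tm = 2·11 + 4·12 = 70°C ✓; 3' end CGT has 2 G/C ✓; longest run = 2 ✓; GC 12/23 = 52.2% ✓ — passes.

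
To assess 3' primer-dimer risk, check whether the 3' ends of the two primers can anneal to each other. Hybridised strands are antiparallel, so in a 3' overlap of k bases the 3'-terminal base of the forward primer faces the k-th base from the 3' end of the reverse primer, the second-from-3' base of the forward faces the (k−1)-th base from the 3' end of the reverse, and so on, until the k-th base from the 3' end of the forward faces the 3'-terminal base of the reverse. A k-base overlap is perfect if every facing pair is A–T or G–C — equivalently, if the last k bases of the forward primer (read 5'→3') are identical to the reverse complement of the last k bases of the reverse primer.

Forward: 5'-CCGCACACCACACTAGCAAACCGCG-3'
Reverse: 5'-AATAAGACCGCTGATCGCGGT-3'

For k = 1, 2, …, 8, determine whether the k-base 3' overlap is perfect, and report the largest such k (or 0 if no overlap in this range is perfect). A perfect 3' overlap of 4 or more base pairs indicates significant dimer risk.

Last 8 bases (5'→3') — forward …AAACCGCG, reverse …ATCGCGGT.
Reverse complement of the reverse primer's last 8 bases: ACCGCGAT; its first k bases are the reverse complement of the reverse primer's last k bases, so a perfect k-base overlap needs the forward primer's last k bases to equal them.
Comparing (forward last k vs required): k=1: G vs A ✗; k=2: CG vs AC ✗; k=3: GCG vs ACC ✗; k=4: CGCG vs ACCG ✗; k=5: CCGCG vs ACCGC ✗; k=6: ACCGCG vs ACCGCG ✓; k=7: AACCGCG vs ACCGCGA ✗; k=8: AAACCGCG vs ACCGCGAT ✗.
Only k = 6 is perfect, so the longest perfect 3' overlap is 6.

Longest perfect overlap: 6 complementary base pairs; significant dimer risk (threshold 4).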